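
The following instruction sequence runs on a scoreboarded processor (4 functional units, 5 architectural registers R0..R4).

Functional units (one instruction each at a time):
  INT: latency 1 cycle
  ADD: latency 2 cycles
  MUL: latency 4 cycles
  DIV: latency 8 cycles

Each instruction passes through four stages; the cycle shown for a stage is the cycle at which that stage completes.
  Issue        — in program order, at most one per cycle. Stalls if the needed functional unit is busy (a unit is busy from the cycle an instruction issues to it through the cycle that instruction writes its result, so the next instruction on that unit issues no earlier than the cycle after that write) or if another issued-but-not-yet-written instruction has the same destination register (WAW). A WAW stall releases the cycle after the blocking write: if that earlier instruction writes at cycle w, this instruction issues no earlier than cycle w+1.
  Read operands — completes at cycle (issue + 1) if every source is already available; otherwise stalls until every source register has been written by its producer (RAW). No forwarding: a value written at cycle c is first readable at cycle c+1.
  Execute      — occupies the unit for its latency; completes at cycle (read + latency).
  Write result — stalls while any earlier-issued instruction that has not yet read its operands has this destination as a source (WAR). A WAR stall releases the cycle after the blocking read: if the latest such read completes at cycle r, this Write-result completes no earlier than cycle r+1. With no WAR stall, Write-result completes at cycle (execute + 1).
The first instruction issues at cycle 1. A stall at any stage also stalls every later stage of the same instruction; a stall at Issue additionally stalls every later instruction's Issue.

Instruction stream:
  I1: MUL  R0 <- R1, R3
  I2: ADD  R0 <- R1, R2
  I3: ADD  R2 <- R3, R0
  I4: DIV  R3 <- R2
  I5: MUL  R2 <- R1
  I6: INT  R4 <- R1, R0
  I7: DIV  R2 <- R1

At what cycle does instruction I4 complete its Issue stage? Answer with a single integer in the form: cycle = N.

cycle = 14

[1] I1 issues→MUL
[2] I1 reads
[6] I1 exec-done
[7] I1 writes R0
[8] I2 issues→ADD
[9] I2 reads
[11] I2 exec-done
[12] I2 writes R0
[13] I3 issues→ADD
[14] I3 reads, I4 issues→DIV
[16] I3 exec-done
[17] I3 writes R2
[18] I4 reads, I5 issues→MUL
[19] I5 reads, I6 issues→INT
[20] I6 reads
[21] I6 exec-done
[22] I6 writes R4
[23] I5 exec-done
[24] I5 writes R2
[26] I4 exec-done
[27] I4 writes R3
[28] I7 issues→DIV
[29] I7 reads
[37] I7 exec-done
[38] I7 writes R2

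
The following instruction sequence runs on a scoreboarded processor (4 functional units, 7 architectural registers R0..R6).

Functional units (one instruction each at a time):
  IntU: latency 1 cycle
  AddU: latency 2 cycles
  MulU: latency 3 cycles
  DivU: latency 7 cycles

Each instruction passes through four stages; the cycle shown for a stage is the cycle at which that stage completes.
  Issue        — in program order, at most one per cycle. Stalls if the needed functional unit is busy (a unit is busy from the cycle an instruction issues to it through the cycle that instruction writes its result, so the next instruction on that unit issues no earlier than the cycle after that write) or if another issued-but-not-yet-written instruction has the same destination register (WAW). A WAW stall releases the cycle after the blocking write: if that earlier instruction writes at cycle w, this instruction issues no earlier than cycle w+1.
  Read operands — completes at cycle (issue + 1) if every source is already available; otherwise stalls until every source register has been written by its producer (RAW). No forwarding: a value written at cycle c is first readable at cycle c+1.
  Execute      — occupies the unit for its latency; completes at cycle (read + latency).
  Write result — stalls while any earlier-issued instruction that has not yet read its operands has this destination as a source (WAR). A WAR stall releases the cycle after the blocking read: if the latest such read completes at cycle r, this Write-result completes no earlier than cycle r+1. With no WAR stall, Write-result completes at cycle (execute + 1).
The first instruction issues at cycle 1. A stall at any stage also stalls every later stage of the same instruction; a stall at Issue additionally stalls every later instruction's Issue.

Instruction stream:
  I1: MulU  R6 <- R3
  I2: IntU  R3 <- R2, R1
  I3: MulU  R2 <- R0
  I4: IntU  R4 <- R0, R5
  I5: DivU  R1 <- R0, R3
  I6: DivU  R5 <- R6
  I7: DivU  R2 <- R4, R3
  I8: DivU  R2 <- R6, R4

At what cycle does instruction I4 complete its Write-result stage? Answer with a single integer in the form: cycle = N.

[I1] 1/2/5/6
[I2] 2/3/4/5
[I3] 7/8/11/12  (struct: MulU busy until I1 writes@6)
[I4] 8/9/10/11
[I5] 9/10/17/18
[I6] 19/20/27/28  (struct: DivU busy until I5 writes@18)
[I7] 29/30/37/38  (struct: DivU busy until I6 writes@28)
[I8] 39/40/47/48  (struct: DivU busy until I7 writes@38)

cycle = 11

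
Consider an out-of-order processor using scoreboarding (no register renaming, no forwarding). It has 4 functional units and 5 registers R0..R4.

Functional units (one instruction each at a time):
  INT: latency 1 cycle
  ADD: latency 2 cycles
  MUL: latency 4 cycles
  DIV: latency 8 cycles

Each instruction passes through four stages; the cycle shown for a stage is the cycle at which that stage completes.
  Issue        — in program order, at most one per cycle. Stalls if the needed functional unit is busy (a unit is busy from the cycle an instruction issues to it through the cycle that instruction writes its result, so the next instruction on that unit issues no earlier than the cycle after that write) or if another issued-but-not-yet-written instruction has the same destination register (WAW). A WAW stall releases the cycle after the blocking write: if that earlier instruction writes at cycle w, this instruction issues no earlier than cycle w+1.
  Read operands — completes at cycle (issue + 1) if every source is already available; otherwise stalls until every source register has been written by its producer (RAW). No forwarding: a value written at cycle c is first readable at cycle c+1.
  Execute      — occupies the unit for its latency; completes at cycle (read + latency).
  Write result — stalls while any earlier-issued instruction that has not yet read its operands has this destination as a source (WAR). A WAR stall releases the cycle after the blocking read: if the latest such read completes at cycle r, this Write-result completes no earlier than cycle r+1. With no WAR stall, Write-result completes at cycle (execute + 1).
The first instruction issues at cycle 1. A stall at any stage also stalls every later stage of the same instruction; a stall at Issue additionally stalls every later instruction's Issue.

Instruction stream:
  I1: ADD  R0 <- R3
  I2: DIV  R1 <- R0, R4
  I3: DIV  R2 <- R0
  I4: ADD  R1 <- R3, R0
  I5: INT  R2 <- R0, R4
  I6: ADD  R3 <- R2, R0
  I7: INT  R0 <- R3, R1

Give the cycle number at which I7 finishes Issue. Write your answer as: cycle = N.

cycle = 31

I1: IS=1 RO=2 EX=4 WR=5
I2: IS=2 RO=6 EX=14 WR=15  [RAW R0: wait I1 write@5]
I3: IS=16 RO=17 EX=25 WR=26  [struct: DIV busy until I2 writes@15]
I4: IS=17 RO=18 EX=20 WR=21
I5: IS=27 RO=28 EX=29 WR=30  [WAW R2: wait I3 write@26]
I6: IS=28 RO=31 EX=33 WR=34  [RAW R2: wait I5 write@30]
I7: IS=31 RO=35 EX=36 WR=37  [struct: INT busy until I5 writes@30; RAW R3: wait I6 write@34]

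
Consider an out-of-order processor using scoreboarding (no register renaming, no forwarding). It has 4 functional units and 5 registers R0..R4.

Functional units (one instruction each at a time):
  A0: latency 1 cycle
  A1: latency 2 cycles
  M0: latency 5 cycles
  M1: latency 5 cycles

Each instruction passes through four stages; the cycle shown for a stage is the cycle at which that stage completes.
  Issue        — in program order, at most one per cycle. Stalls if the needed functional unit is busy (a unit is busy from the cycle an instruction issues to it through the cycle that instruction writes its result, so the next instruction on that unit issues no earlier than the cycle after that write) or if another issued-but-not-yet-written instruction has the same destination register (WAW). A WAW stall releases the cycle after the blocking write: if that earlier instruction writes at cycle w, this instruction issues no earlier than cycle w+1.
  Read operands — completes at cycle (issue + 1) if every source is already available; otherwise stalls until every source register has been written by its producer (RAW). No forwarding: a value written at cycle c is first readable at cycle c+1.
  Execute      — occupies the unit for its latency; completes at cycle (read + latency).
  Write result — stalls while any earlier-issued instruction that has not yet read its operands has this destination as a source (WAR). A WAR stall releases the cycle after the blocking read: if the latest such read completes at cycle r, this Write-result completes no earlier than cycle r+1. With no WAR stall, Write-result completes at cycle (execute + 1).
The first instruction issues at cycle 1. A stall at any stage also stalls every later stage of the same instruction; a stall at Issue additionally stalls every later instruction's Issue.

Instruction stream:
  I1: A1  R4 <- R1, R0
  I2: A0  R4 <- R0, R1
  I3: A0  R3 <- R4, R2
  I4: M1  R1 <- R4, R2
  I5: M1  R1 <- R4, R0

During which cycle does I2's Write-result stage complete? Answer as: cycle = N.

[I1] 1/2/4/5
[I2] 6/7/8/9  (WAW R4: wait I1 write@5)
[I3] 10/11/12/13  (struct: A0 busy until I2 writes@9)
[I4] 11/12/17/18
[I5] 19/20/25/26  (struct: M1 busy until I4 writes@18)

cycle = 9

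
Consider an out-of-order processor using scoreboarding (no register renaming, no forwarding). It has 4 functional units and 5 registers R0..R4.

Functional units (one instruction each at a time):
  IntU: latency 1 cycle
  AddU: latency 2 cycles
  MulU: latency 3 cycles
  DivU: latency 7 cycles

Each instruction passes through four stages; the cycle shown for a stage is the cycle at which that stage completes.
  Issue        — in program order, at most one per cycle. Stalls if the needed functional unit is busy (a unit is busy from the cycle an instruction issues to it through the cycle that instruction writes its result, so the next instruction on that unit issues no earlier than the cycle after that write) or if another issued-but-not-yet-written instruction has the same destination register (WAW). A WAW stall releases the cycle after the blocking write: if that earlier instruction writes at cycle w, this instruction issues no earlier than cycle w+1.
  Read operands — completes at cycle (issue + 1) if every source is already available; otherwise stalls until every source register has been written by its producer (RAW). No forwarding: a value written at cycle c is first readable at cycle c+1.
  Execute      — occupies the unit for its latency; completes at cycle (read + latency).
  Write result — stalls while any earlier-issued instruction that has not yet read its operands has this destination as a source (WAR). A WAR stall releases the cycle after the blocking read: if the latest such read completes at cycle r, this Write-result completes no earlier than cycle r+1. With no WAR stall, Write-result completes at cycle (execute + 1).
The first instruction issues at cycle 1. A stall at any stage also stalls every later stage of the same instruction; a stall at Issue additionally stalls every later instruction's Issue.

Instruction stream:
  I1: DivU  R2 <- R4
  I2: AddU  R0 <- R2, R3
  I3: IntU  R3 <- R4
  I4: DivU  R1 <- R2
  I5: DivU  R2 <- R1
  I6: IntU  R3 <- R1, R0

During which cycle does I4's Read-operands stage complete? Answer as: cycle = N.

cycle = 12

1) issue 1, read 2, done 9, write 10
2) issue 2, read 11, done 13, write 14  <RAW R2: wait I1 write@10>
3) issue 3, read 4, done 5, write 12  <WAR R3: wait I2 read@11>
4) issue 11, read 12, done 19, write 20  <struct: DivU busy until I1 writes@10>
5) issue 21, read 22, done 29, write 30  <struct: DivU busy until I4 writes@20>
6) issue 22, read 23, done 24, write 25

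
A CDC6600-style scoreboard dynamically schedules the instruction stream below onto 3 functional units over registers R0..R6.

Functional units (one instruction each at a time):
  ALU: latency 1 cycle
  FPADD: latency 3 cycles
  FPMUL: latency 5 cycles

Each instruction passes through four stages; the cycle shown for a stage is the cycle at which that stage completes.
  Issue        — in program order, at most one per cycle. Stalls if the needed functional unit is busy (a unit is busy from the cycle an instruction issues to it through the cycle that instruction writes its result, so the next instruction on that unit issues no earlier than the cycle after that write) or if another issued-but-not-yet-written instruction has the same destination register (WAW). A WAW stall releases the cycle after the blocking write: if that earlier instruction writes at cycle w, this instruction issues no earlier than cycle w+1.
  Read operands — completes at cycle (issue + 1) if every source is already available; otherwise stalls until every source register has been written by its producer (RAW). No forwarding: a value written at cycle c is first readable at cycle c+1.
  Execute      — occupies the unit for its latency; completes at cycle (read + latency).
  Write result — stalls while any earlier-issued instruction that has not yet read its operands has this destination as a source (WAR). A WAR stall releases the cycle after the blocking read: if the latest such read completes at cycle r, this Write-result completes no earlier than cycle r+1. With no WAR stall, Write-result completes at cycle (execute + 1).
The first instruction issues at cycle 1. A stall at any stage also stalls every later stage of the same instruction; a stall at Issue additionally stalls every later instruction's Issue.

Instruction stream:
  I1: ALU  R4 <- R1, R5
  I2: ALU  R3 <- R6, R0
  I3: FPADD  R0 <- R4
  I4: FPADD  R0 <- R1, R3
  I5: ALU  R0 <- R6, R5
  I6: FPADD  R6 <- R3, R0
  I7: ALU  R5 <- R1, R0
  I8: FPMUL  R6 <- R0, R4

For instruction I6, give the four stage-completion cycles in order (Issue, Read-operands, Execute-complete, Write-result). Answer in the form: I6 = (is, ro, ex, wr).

I6 = (19, 22, 25, 26)

[1] I1 dispatched to ALU
[2] I1 operands ready
[3] I1 complete
[4] R4←I1
[5] I2 dispatched to ALU
[6] I2 operands ready; I3 dispatched to FPADD
[7] I2 complete; I3 operands ready
[8] R3←I2
[10] I3 complete
[11] R0←I3
[12] I4 dispatched to FPADD
[13] I4 operands ready
[16] I4 complete
[17] R0←I4
[18] I5 dispatched to ALU
[19] I5 operands ready; I6 dispatched to FPADD
[20] I5 complete
[21] R0←I5
[22] I6 operands ready; I7 dispatched to ALU
[23] I7 operands ready
[24] I7 complete
[25] I6 complete; R5←I7
[26] R6←I6
[27] I8 dispatched to FPMUL
[28] I8 operands ready
[33] I8 complete
[34] R6←I8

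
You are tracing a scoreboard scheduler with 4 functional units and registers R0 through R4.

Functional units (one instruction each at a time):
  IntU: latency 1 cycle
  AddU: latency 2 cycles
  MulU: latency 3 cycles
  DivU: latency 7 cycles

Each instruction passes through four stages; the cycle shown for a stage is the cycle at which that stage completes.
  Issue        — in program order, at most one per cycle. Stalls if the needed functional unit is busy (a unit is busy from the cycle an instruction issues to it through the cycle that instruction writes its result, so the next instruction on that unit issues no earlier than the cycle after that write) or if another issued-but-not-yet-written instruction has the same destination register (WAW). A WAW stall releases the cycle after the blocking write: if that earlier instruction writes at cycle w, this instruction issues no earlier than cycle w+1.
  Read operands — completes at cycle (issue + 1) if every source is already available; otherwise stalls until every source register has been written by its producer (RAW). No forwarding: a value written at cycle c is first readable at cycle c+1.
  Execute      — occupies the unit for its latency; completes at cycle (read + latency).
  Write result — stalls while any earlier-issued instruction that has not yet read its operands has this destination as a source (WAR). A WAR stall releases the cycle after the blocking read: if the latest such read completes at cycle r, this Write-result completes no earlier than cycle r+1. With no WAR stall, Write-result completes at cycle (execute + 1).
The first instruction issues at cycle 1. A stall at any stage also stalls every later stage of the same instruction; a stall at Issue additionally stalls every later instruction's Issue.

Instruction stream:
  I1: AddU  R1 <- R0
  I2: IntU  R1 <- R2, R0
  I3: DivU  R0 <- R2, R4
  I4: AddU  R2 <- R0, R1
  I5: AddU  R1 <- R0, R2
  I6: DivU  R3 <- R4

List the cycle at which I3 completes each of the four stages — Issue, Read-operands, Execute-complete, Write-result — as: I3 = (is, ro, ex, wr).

t=1  I1 dispatched to AddU
t=2  I1 operands ready
t=4  I1 complete
t=5  R1←I1
t=6  I2 dispatched to IntU
t=7  I2 operands ready; I3 dispatched to DivU
t=8  I2 complete; I3 operands ready; I4 dispatched to AddU
t=9  R1←I2
t=15  I3 complete
t=16  R0←I3
t=17  I4 operands ready
t=19  I4 complete
t=20  R2←I4
t=21  I5 dispatched to AddU
t=22  I5 operands ready; I6 dispatched to DivU
t=23  I6 operands ready
t=24  I5 complete
t=25  R1←I5
t=30  I6 complete
t=31  R3←I6

I3 = (7, 8, 15, 16)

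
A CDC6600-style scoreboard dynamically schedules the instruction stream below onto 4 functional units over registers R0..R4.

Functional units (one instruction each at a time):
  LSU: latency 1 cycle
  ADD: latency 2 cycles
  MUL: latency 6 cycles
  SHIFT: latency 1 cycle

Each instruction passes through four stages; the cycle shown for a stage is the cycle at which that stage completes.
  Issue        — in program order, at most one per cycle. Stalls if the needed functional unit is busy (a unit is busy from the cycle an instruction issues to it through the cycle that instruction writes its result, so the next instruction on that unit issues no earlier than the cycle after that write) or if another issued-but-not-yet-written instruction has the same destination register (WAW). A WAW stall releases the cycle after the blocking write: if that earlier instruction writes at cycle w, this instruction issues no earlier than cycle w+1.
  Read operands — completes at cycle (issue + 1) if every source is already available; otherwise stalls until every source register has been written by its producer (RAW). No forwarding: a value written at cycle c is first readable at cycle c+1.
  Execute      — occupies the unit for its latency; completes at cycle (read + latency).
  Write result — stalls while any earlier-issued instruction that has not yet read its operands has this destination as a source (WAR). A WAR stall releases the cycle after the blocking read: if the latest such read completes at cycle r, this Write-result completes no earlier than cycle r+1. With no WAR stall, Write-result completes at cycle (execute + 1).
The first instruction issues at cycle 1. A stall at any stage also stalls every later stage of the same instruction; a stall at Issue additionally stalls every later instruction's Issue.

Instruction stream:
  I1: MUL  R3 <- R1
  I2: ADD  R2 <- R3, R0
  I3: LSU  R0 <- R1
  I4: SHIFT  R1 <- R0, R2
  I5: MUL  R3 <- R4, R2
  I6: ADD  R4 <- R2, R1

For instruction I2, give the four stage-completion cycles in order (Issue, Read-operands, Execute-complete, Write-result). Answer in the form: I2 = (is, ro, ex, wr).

I2 = (2, 10, 12, 13)

  I1 | 1 | 2 | 8 | 9
  I2 | 2 | 10 | 12 | 13   RAW R3: wait I1 write@9
  I3 | 3 | 4 | 5 | 11   WAR R0: wait I2 read@10
  I4 | 4 | 14 | 15 | 16   RAW R2: wait I2 write@13
  I5 | 10 | 14 | 20 | 21   struct: MUL busy until I1 writes@9 · RAW R2: wait I2 write@13
  I6 | 14 | 17 | 19 | 20   struct: ADD busy until I2 writes@13 · RAW R1: wait I4 write@16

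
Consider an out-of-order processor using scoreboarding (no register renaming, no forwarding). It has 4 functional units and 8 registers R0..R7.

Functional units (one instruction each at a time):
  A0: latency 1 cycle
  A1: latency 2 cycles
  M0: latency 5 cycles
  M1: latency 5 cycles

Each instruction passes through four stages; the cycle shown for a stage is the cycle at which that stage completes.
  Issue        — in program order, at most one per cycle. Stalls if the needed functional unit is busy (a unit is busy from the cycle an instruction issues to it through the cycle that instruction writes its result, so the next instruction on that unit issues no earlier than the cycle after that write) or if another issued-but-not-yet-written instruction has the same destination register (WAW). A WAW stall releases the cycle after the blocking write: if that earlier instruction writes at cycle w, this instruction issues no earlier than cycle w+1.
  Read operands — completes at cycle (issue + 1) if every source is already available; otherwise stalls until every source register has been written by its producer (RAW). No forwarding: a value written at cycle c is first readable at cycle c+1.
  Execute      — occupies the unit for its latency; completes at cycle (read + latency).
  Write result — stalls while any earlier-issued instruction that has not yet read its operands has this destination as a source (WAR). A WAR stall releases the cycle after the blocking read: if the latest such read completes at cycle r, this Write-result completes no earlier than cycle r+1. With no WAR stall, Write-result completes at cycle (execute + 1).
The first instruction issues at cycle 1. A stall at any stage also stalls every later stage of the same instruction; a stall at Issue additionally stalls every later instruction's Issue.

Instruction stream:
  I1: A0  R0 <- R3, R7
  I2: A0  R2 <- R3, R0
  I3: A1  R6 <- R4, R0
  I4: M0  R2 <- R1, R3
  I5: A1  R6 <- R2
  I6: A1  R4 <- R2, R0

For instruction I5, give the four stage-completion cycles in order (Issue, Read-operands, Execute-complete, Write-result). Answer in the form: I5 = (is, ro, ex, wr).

I5 = (11, 17, 19, 20)

I1: IS=1 RO=2 EX=3 WR=4
I2: IS=5 RO=6 EX=7 WR=8  [struct: A0 busy until I1 writes@4]
I3: IS=6 RO=7 EX=9 WR=10
I4: IS=9 RO=10 EX=15 WR=16  [WAW R2: wait I2 write@8]
I5: IS=11 RO=17 EX=19 WR=20  [struct: A1 busy until I3 writes@10; RAW R2: wait I4 write@16]
I6: IS=21 RO=22 EX=24 WR=25  [struct: A1 busy until I5 writes@20]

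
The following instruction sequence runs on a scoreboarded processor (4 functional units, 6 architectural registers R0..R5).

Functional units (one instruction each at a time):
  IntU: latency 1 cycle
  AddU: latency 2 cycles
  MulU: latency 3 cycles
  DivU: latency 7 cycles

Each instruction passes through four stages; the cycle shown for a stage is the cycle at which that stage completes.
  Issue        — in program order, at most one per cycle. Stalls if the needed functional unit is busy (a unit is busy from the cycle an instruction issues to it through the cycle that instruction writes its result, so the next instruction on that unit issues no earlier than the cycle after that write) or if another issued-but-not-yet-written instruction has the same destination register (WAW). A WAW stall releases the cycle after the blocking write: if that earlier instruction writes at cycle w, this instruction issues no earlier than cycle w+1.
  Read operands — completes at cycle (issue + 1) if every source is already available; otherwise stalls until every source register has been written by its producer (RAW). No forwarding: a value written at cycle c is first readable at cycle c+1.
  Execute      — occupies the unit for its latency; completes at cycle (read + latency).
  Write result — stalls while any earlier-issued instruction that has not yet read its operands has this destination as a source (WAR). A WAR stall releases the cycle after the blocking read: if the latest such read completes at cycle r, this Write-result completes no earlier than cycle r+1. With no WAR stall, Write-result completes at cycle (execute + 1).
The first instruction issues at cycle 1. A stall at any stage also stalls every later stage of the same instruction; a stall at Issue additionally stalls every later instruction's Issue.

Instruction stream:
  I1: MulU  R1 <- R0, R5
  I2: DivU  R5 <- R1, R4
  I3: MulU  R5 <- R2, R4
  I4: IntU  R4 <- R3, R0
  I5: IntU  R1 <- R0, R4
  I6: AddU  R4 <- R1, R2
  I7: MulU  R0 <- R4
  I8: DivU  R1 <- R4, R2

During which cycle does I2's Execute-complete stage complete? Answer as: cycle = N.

cycle = 14

  I1 | 1 | 2 | 5 | 6
  I2 | 2 | 7 | 14 | 15   RAW R1: wait I1 write@6
  I3 | 16 | 17 | 20 | 21   WAW R5: wait I2 write@15
  I4 | 17 | 18 | 19 | 20
  I5 | 21 | 22 | 23 | 24   struct: IntU busy until I4 writes@20
  I6 | 22 | 25 | 27 | 28   RAW R1: wait I5 write@24
  I7 | 23 | 29 | 32 | 33   RAW R4: wait I6 write@28
  I8 | 25 | 29 | 36 | 37   WAW R1: wait I5 write@24 · RAW R4: wait I6 write@28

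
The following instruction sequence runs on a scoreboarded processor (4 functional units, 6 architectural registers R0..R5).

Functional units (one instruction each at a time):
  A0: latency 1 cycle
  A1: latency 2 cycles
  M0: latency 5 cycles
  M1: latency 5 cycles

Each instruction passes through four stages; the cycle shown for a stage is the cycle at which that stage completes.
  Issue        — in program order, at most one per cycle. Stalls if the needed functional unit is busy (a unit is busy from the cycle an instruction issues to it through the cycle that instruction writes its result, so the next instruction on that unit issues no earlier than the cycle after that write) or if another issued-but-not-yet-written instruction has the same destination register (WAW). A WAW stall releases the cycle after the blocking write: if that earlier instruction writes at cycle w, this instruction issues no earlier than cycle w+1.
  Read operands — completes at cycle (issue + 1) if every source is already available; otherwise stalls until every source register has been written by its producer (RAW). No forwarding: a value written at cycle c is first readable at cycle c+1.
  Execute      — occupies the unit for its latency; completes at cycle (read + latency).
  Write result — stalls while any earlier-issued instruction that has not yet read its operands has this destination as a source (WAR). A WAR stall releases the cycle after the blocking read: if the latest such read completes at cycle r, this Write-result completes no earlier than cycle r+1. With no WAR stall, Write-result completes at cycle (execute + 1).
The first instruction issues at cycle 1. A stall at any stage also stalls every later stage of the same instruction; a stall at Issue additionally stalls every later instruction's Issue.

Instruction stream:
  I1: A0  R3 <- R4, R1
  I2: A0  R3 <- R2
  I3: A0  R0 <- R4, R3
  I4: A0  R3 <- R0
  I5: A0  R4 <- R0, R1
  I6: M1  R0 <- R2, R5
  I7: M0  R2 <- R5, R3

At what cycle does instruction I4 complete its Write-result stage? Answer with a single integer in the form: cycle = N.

cycle 1: I1 dispatched to A0
cycle 2: I1 operands ready
cycle 3: I1 complete
cycle 4: R3←I1
cycle 5: I2 dispatched to A0
cycle 6: I2 operands ready
cycle 7: I2 complete
cycle 8: R3←I2
cycle 9: I3 dispatched to A0
cycle 10: I3 operands ready
cycle 11: I3 complete
cycle 12: R0←I3
cycle 13: I4 dispatched to A0
cycle 14: I4 operands ready
cycle 15: I4 complete
cycle 16: R3←I4
cycle 17: I5 dispatched to A0
cycle 18: I5 operands ready | I6 dispatched to M1
cycle 19: I5 complete | I6 operands ready | I7 dispatched to M0
cycle 20: R4←I5 | I7 operands ready
cycle 24: I6 complete
cycle 25: R0←I6 | I7 complete
cycle 26: R2←I7

cycle = 16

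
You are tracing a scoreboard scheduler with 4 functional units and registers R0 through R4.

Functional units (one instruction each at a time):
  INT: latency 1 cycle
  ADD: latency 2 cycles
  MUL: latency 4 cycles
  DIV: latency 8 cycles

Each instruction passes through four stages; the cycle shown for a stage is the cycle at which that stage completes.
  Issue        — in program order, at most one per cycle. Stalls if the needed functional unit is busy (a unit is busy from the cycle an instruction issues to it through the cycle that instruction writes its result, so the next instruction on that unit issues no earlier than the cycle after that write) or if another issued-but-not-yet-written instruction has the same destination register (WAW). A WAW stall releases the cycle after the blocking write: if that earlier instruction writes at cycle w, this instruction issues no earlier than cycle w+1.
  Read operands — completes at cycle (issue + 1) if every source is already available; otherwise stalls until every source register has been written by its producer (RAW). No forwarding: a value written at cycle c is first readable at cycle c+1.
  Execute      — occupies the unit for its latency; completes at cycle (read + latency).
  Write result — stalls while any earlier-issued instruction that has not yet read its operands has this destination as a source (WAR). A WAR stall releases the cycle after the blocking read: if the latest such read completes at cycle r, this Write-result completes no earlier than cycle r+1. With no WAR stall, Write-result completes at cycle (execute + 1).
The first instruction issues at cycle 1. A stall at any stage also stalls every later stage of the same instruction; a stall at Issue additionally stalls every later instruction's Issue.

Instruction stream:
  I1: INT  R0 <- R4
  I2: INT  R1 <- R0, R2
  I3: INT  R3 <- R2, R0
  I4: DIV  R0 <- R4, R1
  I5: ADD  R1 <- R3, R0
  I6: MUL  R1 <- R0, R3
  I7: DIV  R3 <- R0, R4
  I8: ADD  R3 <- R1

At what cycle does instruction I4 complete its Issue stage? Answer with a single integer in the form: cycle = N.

cycle = 10

cycle 1: I1→INT
cycle 2: I1 RO
cycle 3: I1 EX
cycle 4: I1 WR R0
cycle 5: I2→INT
cycle 6: I2 RO
cycle 7: I2 EX
cycle 8: I2 WR R1
cycle 9: I3→INT
cycle 10: I3 RO; I4→DIV
cycle 11: I3 EX; I4 RO; I5→ADD
cycle 12: I3 WR R3
cycle 19: I4 EX
cycle 20: I4 WR R0
cycle 21: I5 RO
cycle 23: I5 EX
cycle 24: I5 WR R1
cycle 25: I6→MUL
cycle 26: I6 RO; I7→DIV
cycle 27: I7 RO
cycle 30: I6 EX
cycle 31: I6 WR R1
cycle 35: I7 EX
cycle 36: I7 WR R3
cycle 37: I8→ADD
cycle 38: I8 RO
cycle 40: I8 EX
cycle 41: I8 WR R3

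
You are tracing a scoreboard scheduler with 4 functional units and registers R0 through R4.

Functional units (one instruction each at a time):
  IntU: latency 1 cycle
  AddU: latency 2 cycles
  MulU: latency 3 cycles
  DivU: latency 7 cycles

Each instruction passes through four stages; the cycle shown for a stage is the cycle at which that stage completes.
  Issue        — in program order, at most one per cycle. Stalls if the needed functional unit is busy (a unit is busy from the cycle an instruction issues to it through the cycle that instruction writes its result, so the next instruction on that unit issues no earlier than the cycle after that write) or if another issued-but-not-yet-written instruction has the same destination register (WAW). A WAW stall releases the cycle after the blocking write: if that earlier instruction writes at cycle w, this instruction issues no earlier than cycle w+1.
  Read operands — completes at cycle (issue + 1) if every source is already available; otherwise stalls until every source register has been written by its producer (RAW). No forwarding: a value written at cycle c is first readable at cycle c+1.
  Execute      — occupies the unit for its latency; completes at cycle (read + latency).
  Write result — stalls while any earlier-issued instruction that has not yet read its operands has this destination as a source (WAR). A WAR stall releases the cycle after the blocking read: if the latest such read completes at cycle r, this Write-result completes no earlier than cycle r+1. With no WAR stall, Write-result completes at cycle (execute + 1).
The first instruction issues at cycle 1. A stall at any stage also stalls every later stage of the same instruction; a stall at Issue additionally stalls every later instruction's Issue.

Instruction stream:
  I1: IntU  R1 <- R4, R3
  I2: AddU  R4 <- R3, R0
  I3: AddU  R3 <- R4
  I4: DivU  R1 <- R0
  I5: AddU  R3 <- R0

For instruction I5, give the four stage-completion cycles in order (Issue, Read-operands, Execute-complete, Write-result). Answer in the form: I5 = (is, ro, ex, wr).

I1 -> (1, 2, 3, 4)
I2 -> (2, 3, 5, 6)
I3 -> (7, 8, 10, 11)  // struct: AddU busy until I2 writes@6
I4 -> (8, 9, 16, 17)
I5 -> (12, 13, 15, 16)  // struct: AddU busy until I3 writes@11

I5 = (12, 13, 15, 16)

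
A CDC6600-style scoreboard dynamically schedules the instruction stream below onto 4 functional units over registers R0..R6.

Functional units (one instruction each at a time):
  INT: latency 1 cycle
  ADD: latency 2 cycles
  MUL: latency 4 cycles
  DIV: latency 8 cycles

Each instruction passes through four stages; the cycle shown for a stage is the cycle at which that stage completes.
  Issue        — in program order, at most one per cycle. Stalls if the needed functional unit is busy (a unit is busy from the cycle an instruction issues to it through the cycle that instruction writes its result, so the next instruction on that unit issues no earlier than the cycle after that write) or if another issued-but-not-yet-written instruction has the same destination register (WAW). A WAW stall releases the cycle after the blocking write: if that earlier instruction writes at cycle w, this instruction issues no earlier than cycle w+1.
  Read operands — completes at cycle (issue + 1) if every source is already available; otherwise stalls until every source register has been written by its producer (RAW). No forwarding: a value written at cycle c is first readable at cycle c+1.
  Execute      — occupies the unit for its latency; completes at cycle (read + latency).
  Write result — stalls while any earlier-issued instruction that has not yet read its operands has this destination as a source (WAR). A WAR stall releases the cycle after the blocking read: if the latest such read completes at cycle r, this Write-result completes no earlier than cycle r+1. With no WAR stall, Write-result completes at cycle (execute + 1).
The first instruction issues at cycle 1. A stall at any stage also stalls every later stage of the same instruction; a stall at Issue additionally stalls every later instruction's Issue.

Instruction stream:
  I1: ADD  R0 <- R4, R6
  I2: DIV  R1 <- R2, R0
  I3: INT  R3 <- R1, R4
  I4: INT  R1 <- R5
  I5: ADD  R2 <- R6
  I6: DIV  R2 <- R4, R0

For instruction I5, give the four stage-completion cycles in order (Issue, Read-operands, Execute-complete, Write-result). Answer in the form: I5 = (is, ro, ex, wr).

1) issue 1, read 2, done 4, write 5
2) issue 2, read 6, done 14, write 15  <RAW R0: wait I1 write@5>
3) issue 3, read 16, done 17, write 18  <RAW R1: wait I2 write@15>
4) issue 19, read 20, done 21, write 22  <struct: INT busy until I3 writes@18>
5) issue 20, read 21, done 23, write 24
6) issue 25, read 26, done 34, write 35  <WAW R2: wait I5 write@24>

I5 = (20, 21, 23, 24)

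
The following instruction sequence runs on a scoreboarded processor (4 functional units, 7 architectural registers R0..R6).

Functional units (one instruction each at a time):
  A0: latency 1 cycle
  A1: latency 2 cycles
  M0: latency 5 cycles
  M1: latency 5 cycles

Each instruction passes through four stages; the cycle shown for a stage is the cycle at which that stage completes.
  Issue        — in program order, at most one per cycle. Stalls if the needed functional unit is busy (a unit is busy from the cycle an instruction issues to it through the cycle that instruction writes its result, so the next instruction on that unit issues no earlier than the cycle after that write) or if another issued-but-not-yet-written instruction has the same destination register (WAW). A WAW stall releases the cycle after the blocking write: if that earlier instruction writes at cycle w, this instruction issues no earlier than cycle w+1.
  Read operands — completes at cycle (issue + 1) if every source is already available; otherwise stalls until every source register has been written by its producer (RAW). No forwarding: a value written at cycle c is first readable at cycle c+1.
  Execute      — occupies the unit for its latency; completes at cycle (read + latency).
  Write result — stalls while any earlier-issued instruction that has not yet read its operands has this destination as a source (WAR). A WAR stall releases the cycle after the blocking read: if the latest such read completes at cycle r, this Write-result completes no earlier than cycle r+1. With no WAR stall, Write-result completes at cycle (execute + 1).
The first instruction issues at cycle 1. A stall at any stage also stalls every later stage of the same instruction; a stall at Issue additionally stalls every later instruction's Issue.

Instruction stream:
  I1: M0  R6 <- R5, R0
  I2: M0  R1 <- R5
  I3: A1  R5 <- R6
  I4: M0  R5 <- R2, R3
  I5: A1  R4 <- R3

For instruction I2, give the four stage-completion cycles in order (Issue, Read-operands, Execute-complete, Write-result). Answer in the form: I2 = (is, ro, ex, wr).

  I1 | 1 | 2 | 7 | 8
  I2 | 9 | 10 | 15 | 16   struct: M0 busy until I1 writes@8
  I3 | 10 | 11 | 13 | 14
  I4 | 17 | 18 | 23 | 24   struct: M0 busy until I2 writes@16
  I5 | 18 | 19 | 21 | 22

I2 = (9, 10, 15, 16)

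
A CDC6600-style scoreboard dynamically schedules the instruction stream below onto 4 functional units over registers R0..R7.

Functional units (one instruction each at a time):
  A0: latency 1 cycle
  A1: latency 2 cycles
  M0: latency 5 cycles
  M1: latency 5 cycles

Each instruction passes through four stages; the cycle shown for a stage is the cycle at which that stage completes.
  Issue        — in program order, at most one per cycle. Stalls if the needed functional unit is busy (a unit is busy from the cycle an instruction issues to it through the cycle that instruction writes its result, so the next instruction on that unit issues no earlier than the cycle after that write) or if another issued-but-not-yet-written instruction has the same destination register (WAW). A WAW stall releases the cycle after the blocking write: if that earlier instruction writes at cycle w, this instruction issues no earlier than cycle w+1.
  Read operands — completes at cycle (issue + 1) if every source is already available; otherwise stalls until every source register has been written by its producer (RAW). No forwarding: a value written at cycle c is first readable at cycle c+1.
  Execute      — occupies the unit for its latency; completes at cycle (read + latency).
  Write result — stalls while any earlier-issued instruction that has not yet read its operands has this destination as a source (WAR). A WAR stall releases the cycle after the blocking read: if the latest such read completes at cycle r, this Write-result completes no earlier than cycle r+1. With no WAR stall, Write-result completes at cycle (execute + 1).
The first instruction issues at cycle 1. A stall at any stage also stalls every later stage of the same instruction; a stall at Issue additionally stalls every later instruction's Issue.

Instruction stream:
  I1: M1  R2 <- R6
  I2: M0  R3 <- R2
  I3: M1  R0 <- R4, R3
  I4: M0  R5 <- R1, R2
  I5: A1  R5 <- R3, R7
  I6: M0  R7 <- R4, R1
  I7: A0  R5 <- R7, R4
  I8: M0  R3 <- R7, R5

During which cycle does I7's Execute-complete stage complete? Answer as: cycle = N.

cycle = 34

I1 -> (1, 2, 7, 8)
I2 -> (2, 9, 14, 15)  // RAW R2: wait I1 write@8
I3 -> (9, 16, 21, 22)  // struct: M1 busy until I1 writes@8, RAW R3: wait I2 write@15
I4 -> (16, 17, 22, 23)  // struct: M0 busy until I2 writes@15
I5 -> (24, 25, 27, 28)  // WAW R5: wait I4 write@23
I6 -> (25, 26, 31, 32)
I7 -> (29, 33, 34, 35)  // WAW R5: wait I5 write@28, RAW R7: wait I6 write@32
I8 -> (33, 36, 41, 42)  // struct: M0 busy until I6 writes@32, RAW R5: wait I7 write@35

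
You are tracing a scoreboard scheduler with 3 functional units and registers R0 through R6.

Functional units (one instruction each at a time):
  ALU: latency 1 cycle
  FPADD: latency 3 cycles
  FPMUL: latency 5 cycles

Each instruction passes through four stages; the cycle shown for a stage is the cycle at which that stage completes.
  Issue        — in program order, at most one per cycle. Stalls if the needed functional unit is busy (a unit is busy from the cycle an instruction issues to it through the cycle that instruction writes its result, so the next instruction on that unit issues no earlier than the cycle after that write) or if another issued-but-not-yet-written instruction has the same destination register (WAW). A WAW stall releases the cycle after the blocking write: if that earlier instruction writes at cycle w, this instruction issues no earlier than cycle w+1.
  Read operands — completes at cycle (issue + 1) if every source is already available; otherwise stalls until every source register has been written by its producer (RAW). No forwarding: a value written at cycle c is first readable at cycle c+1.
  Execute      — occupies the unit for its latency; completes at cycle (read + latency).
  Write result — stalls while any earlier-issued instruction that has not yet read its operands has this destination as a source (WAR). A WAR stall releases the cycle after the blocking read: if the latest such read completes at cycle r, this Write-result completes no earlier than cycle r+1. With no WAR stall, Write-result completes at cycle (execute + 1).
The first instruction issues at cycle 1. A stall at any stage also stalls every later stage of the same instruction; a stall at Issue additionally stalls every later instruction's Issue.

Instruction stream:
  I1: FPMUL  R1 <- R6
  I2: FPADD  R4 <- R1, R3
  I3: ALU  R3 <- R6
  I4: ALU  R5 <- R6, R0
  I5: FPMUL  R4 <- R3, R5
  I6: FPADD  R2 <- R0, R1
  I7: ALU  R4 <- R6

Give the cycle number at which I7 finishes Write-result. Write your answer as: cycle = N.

cycle = 25

[I1] 1/2/7/8
[I2] 2/9/12/13  (RAW R1: wait I1 write@8)
[I3] 3/4/5/10  (WAR R3: wait I2 read@9)
[I4] 11/12/13/14  (struct: ALU busy until I3 writes@10)
[I5] 14/15/20/21  (WAW R4: wait I2 write@13)
[I6] 15/16/19/20
[I7] 22/23/24/25  (WAW R4: wait I5 write@21)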